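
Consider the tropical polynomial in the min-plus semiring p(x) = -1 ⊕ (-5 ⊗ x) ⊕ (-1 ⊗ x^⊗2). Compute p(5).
p(5) = -1

A tropical monomial a ⊗ x^⊗i evaluates to a + i · x. Evaluating each term at x = 5:
  Term 0 contributes -1 + 0 · 5 = -1
  Term 1 contributes -5 + 1 · 5 = 0
  Term 2 contributes -1 + 2 · 5 = 9
p(5) = ⊕ of these = min[-1, 0, 9] = -1.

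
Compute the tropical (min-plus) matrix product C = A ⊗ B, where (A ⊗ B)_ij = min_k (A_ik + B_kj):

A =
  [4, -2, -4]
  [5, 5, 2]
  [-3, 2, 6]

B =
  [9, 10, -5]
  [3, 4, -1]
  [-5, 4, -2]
A ⊗ B =
  [-9, 0, -6]
  [-3, 6, 0]
  [1, 6, -8]

Apply the min-plus product entry-by-entry:
  C[0][0] = min over k of (A[0][0] + B[0][0] = 4 + 9 = 13, A[0][1] + B[1][0] = -2 + 3 = 1, A[0][2] + B[2][0] = -4 + -5 = -9) = -9 (attained at k = 2)
  C[0][1] = min over k of (A[0][0] + B[0][1] = 4 + 10 = 14, A[0][1] + B[1][1] = -2 + 4 = 2, A[0][2] + B[2][1] = -4 + 4 = 0) = 0 (attained at k = 2)
  C[0][2] = min over k of (A[0][0] + B[0][2] = 4 + -5 = -1, A[0][1] + B[1][2] = -2 + -1 = -3, A[0][2] + B[2][2] = -4 + -2 = -6) = -6 (attained at k = 2)
  C[1][0] = min over k of (A[1][0] + B[0][0] = 5 + 9 = 14, A[1][1] + B[1][0] = 5 + 3 = 8, A[1][2] + B[2][0] = 2 + -5 = -3) = -3 (attained at k = 2)
  C[1][1] = min over k of (A[1][0] + B[0][1] = 5 + 10 = 15, A[1][1] + B[1][1] = 5 + 4 = 9, A[1][2] + B[2][1] = 2 + 4 = 6) = 6 (attained at k = 2)
  C[1][2] = min over k of (A[1][0] + B[0][2] = 5 + -5 = 0, A[1][1] + B[1][2] = 5 + -1 = 4, A[1][2] + B[2][2] = 2 + -2 = 0) = 0 (attained at k = 0)
  C[2][0] = min over k of (A[2][0] + B[0][0] = -3 + 9 = 6, A[2][1] + B[1][0] = 2 + 3 = 5, A[2][2] + B[2][0] = 6 + -5 = 1) = 1 (attained at k = 2)
  C[2][1] = min over k of (A[2][0] + B[0][1] = -3 + 10 = 7, A[2][1] + B[1][1] = 2 + 4 = 6, A[2][2] + B[2][1] = 6 + 4 = 10) = 6 (attained at k = 1)
  C[2][2] = min over k of (A[2][0] + B[0][2] = -3 + -5 = -8, A[2][1] + B[1][2] = 2 + -1 = 1, A[2][2] + B[2][2] = 6 + -2 = 4) = -8 (attained at k = 0)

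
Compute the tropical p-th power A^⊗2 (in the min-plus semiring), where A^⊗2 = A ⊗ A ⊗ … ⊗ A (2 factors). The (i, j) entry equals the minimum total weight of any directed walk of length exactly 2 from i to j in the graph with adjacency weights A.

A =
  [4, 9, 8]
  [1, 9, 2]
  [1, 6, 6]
A^⊗2 =
  [8, 13, 11]
  [3, 8, 8]
  [5, 10, 8]

Each entry (A^⊗2)_ij equals the minimum over all length-2 walks i = v_0 → v_1 → … → v_2 = j of Σ_t A[v_t][v_{t+1}]. For example, for (i, j) = (0, 2) we minimise over 3 possible intermediate vertex sequences; the minimum is 11, attained along the walk 0 → 1 → 2.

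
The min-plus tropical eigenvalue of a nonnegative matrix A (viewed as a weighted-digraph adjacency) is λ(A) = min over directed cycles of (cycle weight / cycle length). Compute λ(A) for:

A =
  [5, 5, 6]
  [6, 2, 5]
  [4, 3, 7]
λ(A) = 2

Enumerate directed cycles and compute their means (weight / length). Sample:
  cycle 0 → 0: weight = 5, length = 1, mean = 5/1 ≈ 5.000
  cycle 1 → 1: weight = 2, length = 1, mean = 2/1 ≈ 2.000
  cycle 2 → 2: weight = 7, length = 1, mean = 7/1 ≈ 7.000
  cycle 0 → 1 → 0: weight = 11, length = 2, mean = 11/2 ≈ 5.500
  cycle 0 → 2 → 0: weight = 10, length = 2, mean = 10/2 ≈ 5.000
  cycle 1 → 0 → 1: weight = 11, length = 2, mean = 11/2 ≈ 5.500
Minimum mean = 2.000, attained e.g. along the cycle 1 → 1 with weight 2 and length 1. So λ(A) = 2/1 = 2.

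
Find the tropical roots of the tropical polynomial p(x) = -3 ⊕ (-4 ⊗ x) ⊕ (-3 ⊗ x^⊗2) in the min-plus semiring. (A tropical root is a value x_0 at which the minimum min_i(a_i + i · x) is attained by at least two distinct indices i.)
Roots: {-1, 1}

Each tropical root is a break point of the lower envelope of the lines y = a_i + i · x (there are 3 lines, with slopes 0, 1, ..., 2). Only the lines that attain the minimum somewhere contribute to roots; other lines are dominated. Here the surviving (envelope) indices are i = 2, i = 1, i = 0.
Intersections between consecutive envelope lines give the roots: for adjacent envelope indices i < j the intersection is x = (a_i − a_j) / (j − i). Reading off the sorted break points: {-1, 1}.
Verification: at each break x_0, at least two indices attain the minimum of min_i(a_i + i · x_0).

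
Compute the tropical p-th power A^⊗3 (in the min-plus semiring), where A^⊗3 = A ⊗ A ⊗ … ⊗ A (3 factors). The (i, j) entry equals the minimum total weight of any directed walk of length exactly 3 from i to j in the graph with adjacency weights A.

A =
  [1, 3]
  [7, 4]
A^⊗3 =
  [3, 5]
  [9, 11]

Each entry (A^⊗3)_ij equals the minimum over all length-3 walks i = v_0 → v_1 → … → v_3 = j of Σ_t A[v_t][v_{t+1}]. For example, for (i, j) = (0, 1) we minimise over 4 possible intermediate vertex sequences; the minimum is 5, attained along the walk 0 → 0 → 0 → 1.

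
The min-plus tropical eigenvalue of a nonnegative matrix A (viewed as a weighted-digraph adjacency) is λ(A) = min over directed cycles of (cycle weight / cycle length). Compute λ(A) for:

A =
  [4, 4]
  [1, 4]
λ(A) = 5/2

Enumerate directed cycles and compute their means (weight / length). Sample:
  cycle 0 → 0: weight = 4, length = 1, mean = 4/1 ≈ 4.000
  cycle 1 → 1: weight = 4, length = 1, mean = 4/1 ≈ 4.000
  cycle 0 → 1 → 0: weight = 5, length = 2, mean = 5/2 ≈ 2.500
  cycle 1 → 0 → 1: weight = 5, length = 2, mean = 5/2 ≈ 2.500
Minimum mean = 2.500, attained e.g. along the cycle 0 → 1 → 0 with weight 5 and length 2. So λ(A) = 5/2 = 5/2.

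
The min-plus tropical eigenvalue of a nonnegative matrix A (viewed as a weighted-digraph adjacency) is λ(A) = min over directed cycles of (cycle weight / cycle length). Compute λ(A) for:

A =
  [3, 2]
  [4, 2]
λ(A) = 2

Enumerate directed cycles and compute their means (weight / length). Sample:
  cycle 0 → 0: weight = 3, length = 1, mean = 3/1 ≈ 3.000
  cycle 1 → 1: weight = 2, length = 1, mean = 2/1 ≈ 2.000
  cycle 0 → 1 → 0: weight = 6, length = 2, mean = 6/2 ≈ 3.000
  cycle 1 → 0 → 1: weight = 6, length = 2, mean = 6/2 ≈ 3.000
Minimum mean = 2.000, attained e.g. along the cycle 1 → 1 with weight 2 and length 1. So λ(A) = 2/1 = 2.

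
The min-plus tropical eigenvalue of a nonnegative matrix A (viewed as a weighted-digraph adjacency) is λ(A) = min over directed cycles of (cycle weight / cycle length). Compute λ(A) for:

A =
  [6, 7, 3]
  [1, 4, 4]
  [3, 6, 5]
λ(A) = 3

Enumerate directed cycles and compute their means (weight / length). Sample:
  cycle 0 → 0: weight = 6, length = 1, mean = 6/1 ≈ 6.000
  cycle 1 → 1: weight = 4, length = 1, mean = 4/1 ≈ 4.000
  cycle 2 → 2: weight = 5, length = 1, mean = 5/1 ≈ 5.000
  cycle 0 → 1 → 0: weight = 8, length = 2, mean = 8/2 ≈ 4.000
  cycle 0 → 2 → 0: weight = 6, length = 2, mean = 6/2 ≈ 3.000
  cycle 1 → 0 → 1: weight = 8, length = 2, mean = 8/2 ≈ 4.000
Minimum mean = 3.000, attained e.g. along the cycle 0 → 2 → 0 with weight 6 and length 2. So λ(A) = 6/2 = 3.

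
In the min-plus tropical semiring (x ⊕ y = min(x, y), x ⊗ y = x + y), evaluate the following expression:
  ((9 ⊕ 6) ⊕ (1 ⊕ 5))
((9 ⊕ 6) ⊕ (1 ⊕ 5)) = 1

Expand innermost to outermost. Recall ⊕ takes the minimum of its arguments and ⊗ takes their sum. Working out the expression ((9 ⊕ 6) ⊕ (1 ⊕ 5)) gives 1.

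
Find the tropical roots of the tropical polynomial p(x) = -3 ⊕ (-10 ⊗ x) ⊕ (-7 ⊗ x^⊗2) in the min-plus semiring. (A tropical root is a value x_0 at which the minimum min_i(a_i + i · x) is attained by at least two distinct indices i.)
Roots: {-3, 7}

Each tropical root is a break point of the lower envelope of the lines y = a_i + i · x (there are 3 lines, with slopes 0, 1, ..., 2). Only the lines that attain the minimum somewhere contribute to roots; other lines are dominated. Here the surviving (envelope) indices are i = 2, i = 1, i = 0.
Intersections between consecutive envelope lines give the roots: for adjacent envelope indices i < j the intersection is x = (a_i − a_j) / (j − i). Reading off the sorted break points: {-3, 7}.
Verification: at each break x_0, at least two indices attain the minimum of min_i(a_i + i · x_0).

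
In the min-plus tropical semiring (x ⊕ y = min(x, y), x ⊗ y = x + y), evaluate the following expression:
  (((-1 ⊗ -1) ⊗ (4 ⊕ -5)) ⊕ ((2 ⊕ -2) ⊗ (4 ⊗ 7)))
(((-1 ⊗ -1) ⊗ (4 ⊕ -5)) ⊕ ((2 ⊕ -2) ⊗ (4 ⊗ 7))) = -7

Expand innermost to outermost. Recall ⊕ takes the minimum of its arguments and ⊗ takes their sum. Working out the expression (((-1 ⊗ -1) ⊗ (4 ⊕ -5)) ⊕ ((2 ⊕ -2) ⊗ (4 ⊗ 7))) gives -7.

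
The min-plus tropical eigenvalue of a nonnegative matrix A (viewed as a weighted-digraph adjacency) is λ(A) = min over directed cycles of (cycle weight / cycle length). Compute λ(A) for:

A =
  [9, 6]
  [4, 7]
λ(A) = 5

Enumerate directed cycles and compute their means (weight / length). Sample:
  cycle 0 → 0: weight = 9, length = 1, mean = 9/1 ≈ 9.000
  cycle 1 → 1: weight = 7, length = 1, mean = 7/1 ≈ 7.000
  cycle 0 → 1 → 0: weight = 10, length = 2, mean = 10/2 ≈ 5.000
  cycle 1 → 0 → 1: weight = 10, length = 2, mean = 10/2 ≈ 5.000
Minimum mean = 5.000, attained e.g. along the cycle 0 → 1 → 0 with weight 10 and length 2. So λ(A) = 10/2 = 5.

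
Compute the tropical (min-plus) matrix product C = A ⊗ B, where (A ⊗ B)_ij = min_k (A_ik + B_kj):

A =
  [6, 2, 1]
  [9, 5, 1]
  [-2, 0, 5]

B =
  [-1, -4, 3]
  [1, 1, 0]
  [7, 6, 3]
A ⊗ B =
  [3, 2, 2]
  [6, 5, 4]
  [-3, -6, 0]

Apply the min-plus product entry-by-entry:
  C[0][0] = min over k of (A[0][0] + B[0][0] = 6 + -1 = 5, A[0][1] + B[1][0] = 2 + 1 = 3, A[0][2] + B[2][0] = 1 + 7 = 8) = 3 (attained at k = 1)
  C[0][1] = min over k of (A[0][0] + B[0][1] = 6 + -4 = 2, A[0][1] + B[1][1] = 2 + 1 = 3, A[0][2] + B[2][1] = 1 + 6 = 7) = 2 (attained at k = 0)
  C[0][2] = min over k of (A[0][0] + B[0][2] = 6 + 3 = 9, A[0][1] + B[1][2] = 2 + 0 = 2, A[0][2] + B[2][2] = 1 + 3 = 4) = 2 (attained at k = 1)
  C[1][0] = min over k of (A[1][0] + B[0][0] = 9 + -1 = 8, A[1][1] + B[1][0] = 5 + 1 = 6, A[1][2] + B[2][0] = 1 + 7 = 8) = 6 (attained at k = 1)
  C[1][1] = min over k of (A[1][0] + B[0][1] = 9 + -4 = 5, A[1][1] + B[1][1] = 5 + 1 = 6, A[1][2] + B[2][1] = 1 + 6 = 7) = 5 (attained at k = 0)
  C[1][2] = min over k of (A[1][0] + B[0][2] = 9 + 3 = 12, A[1][1] + B[1][2] = 5 + 0 = 5, A[1][2] + B[2][2] = 1 + 3 = 4) = 4 (attained at k = 2)
  C[2][0] = min over k of (A[2][0] + B[0][0] = -2 + -1 = -3, A[2][1] + B[1][0] = 0 + 1 = 1, A[2][2] + B[2][0] = 5 + 7 = 12) = -3 (attained at k = 0)
  C[2][1] = min over k of (A[2][0] + B[0][1] = -2 + -4 = -6, A[2][1] + B[1][1] = 0 + 1 = 1, A[2][2] + B[2][1] = 5 + 6 = 11) = -6 (attained at k = 0)
  C[2][2] = min over k of (A[2][0] + B[0][2] = -2 + 3 = 1, A[2][1] + B[1][2] = 0 + 0 = 0, A[2][2] + B[2][2] = 5 + 3 = 8) = 0 (attained at k = 1)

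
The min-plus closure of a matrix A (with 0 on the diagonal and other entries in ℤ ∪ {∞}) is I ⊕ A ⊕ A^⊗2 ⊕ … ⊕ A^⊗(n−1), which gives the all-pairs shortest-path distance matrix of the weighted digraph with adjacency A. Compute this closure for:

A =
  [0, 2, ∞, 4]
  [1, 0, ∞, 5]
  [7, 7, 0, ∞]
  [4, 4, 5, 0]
Closure =
  [0, 2, 9, 4]
  [1, 0, 10, 5]
  [7, 7, 0, 11]
  [4, 4, 5, 0]

This is the Floyd-Warshall all-pairs shortest-path computation. For each intermediate vertex k = 0, 1, …, 3, update dist[i][j] ← min(dist[i][j], dist[i][k] + dist[k][j]). The final matrix gives, for each (i, j), the minimum total weight of any directed path from i to j (possibly empty when i = j).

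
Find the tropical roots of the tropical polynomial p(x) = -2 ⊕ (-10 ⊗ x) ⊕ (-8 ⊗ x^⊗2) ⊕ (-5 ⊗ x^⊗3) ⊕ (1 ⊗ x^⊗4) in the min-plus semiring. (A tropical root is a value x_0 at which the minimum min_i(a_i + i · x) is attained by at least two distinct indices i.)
Roots: {-6, -3, -2, 8}

Each tropical root is a break point of the lower envelope of the lines y = a_i + i · x (there are 5 lines, with slopes 0, 1, ..., 4). Only the lines that attain the minimum somewhere contribute to roots; other lines are dominated. Here the surviving (envelope) indices are i = 4, i = 3, i = 2, i = 1, i = 0.
Intersections between consecutive envelope lines give the roots: for adjacent envelope indices i < j the intersection is x = (a_i − a_j) / (j − i). Reading off the sorted break points: {-6, -3, -2, 8}.
Verification: at each break x_0, at least two indices attain the minimum of min_i(a_i + i · x_0).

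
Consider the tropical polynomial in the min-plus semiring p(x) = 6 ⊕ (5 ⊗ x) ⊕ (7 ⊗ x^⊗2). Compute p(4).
p(4) = 6

A tropical monomial a ⊗ x^⊗i evaluates to a + i · x. Evaluating each term at x = 4:
  Term 0 contributes 6 + 0 · 4 = 6
  Term 1 contributes 5 + 1 · 4 = 9
  Term 2 contributes 7 + 2 · 4 = 15
p(4) = ⊕ of these = min[6, 9, 15] = 6.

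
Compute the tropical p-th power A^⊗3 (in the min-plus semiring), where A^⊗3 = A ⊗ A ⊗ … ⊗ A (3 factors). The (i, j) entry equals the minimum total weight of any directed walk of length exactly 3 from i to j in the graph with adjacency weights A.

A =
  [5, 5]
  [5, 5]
A^⊗3 =
  [15, 15]
  [15, 15]

Each entry (A^⊗3)_ij equals the minimum over all length-3 walks i = v_0 → v_1 → … → v_3 = j of Σ_t A[v_t][v_{t+1}]. For example, for (i, j) = (0, 1) we minimise over 4 possible intermediate vertex sequences; the minimum is 15, attained along the walk 0 → 0 → 0 → 1.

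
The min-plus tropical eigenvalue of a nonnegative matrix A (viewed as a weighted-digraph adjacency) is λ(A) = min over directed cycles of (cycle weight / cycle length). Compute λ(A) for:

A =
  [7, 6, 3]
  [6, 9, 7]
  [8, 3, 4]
λ(A) = 4

Enumerate directed cycles and compute their means (weight / length). Sample:
  cycle 0 → 0: weight = 7, length = 1, mean = 7/1 ≈ 7.000
  cycle 1 → 1: weight = 9, length = 1, mean = 9/1 ≈ 9.000
  cycle 2 → 2: weight = 4, length = 1, mean = 4/1 ≈ 4.000
  cycle 0 → 1 → 0: weight = 12, length = 2, mean = 12/2 ≈ 6.000
  cycle 0 → 2 → 0: weight = 11, length = 2, mean = 11/2 ≈ 5.500
  cycle 1 → 0 → 1: weight = 12, length = 2, mean = 12/2 ≈ 6.000
Minimum mean = 4.000, attained e.g. along the cycle 2 → 2 with weight 4 and length 1. So λ(A) = 4/1 = 4.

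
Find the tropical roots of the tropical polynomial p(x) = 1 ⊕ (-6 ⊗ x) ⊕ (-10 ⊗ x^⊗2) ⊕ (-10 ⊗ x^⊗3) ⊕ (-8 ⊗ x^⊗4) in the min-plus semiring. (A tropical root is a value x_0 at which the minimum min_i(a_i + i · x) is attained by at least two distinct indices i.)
Roots: {-2, 0, 4, 7}

Each tropical root is a break point of the lower envelope of the lines y = a_i + i · x (there are 5 lines, with slopes 0, 1, ..., 4). Only the lines that attain the minimum somewhere contribute to roots; other lines are dominated. Here the surviving (envelope) indices are i = 4, i = 3, i = 2, i = 1, i = 0.
Intersections between consecutive envelope lines give the roots: for adjacent envelope indices i < j the intersection is x = (a_i − a_j) / (j − i). Reading off the sorted break points: {-2, 0, 4, 7}.
Verification: at each break x_0, at least two indices attain the minimum of min_i(a_i + i · x_0).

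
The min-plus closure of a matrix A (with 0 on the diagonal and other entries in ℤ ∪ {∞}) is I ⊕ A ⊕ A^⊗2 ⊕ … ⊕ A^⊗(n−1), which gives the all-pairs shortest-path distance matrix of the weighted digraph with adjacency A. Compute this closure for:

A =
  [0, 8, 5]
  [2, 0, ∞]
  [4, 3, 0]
Closure =
  [0, 8, 5]
  [2, 0, 7]
  [4, 3, 0]

This is the Floyd-Warshall all-pairs shortest-path computation. For each intermediate vertex k = 0, 1, …, 2, update dist[i][j] ← min(dist[i][j], dist[i][k] + dist[k][j]). The final matrix gives, for each (i, j), the minimum total weight of any directed path from i to j (possibly empty when i = j).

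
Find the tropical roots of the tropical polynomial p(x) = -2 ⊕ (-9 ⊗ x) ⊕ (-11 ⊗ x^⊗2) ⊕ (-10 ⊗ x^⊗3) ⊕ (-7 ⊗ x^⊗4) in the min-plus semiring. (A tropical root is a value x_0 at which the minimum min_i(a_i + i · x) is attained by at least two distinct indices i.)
Roots: {-3, -1, 2, 7}

Each tropical root is a break point of the lower envelope of the lines y = a_i + i · x (there are 5 lines, with slopes 0, 1, ..., 4). Only the lines that attain the minimum somewhere contribute to roots; other lines are dominated. Here the surviving (envelope) indices are i = 4, i = 3, i = 2, i = 1, i = 0.
Intersections between consecutive envelope lines give the roots: for adjacent envelope indices i < j the intersection is x = (a_i − a_j) / (j − i). Reading off the sorted break points: {-3, -1, 2, 7}.
Verification: at each break x_0, at least two indices attain the minimum of min_i(a_i + i · x_0).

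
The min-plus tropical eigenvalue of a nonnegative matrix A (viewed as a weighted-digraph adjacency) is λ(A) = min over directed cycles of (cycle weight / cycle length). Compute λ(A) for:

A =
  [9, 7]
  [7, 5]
λ(A) = 5

Enumerate directed cycles and compute their means (weight / length). Sample:
  cycle 0 → 0: weight = 9, length = 1, mean = 9/1 ≈ 9.000
  cycle 1 → 1: weight = 5, length = 1, mean = 5/1 ≈ 5.000
  cycle 0 → 1 → 0: weight = 14, length = 2, mean = 14/2 ≈ 7.000
  cycle 1 → 0 → 1: weight = 14, length = 2, mean = 14/2 ≈ 7.000
Minimum mean = 5.000, attained e.g. along the cycle 1 → 1 with weight 5 and length 1. So λ(A) = 5/1 = 5.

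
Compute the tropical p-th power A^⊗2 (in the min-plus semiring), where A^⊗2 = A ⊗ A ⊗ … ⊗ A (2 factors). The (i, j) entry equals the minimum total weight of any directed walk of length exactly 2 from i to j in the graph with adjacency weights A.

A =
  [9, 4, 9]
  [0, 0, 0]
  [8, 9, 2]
A^⊗2 =
  [4, 4, 4]
  [0, 0, 0]
  [9, 9, 4]

Each entry (A^⊗2)_ij equals the minimum over all length-2 walks i = v_0 → v_1 → … → v_2 = j of Σ_t A[v_t][v_{t+1}]. For example, for (i, j) = (0, 2) we minimise over 3 possible intermediate vertex sequences; the minimum is 4, attained along the walk 0 → 1 → 2.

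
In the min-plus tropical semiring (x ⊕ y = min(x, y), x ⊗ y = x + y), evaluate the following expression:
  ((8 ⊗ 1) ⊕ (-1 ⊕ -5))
((8 ⊗ 1) ⊕ (-1 ⊕ -5)) = -5

Expand innermost to outermost. Recall ⊕ takes the minimum of its arguments and ⊗ takes their sum. Working out the expression ((8 ⊗ 1) ⊕ (-1 ⊕ -5)) gives -5.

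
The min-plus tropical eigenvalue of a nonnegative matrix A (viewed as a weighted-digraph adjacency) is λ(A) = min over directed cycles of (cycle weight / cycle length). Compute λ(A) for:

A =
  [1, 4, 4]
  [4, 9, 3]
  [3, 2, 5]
λ(A) = 1

Enumerate directed cycles and compute their means (weight / length). Sample:
  cycle 0 → 0: weight = 1, length = 1, mean = 1/1 ≈ 1.000
  cycle 1 → 1: weight = 9, length = 1, mean = 9/1 ≈ 9.000
  cycle 2 → 2: weight = 5, length = 1, mean = 5/1 ≈ 5.000
  cycle 0 → 1 → 0: weight = 8, length = 2, mean = 8/2 ≈ 4.000
  cycle 0 → 2 → 0: weight = 7, length = 2, mean = 7/2 ≈ 3.500
  cycle 1 → 0 → 1: weight = 8, length = 2, mean = 8/2 ≈ 4.000
Minimum mean = 1.000, attained e.g. along the cycle 0 → 0 with weight 1 and length 1. So λ(A) = 1/1 = 1.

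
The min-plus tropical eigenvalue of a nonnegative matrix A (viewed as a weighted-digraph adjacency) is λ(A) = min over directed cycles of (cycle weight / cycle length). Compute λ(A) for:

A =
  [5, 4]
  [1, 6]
λ(A) = 5/2

Enumerate directed cycles and compute their means (weight / length). Sample:
  cycle 0 → 0: weight = 5, length = 1, mean = 5/1 ≈ 5.000
  cycle 1 → 1: weight = 6, length = 1, mean = 6/1 ≈ 6.000
  cycle 0 → 1 → 0: weight = 5, length = 2, mean = 5/2 ≈ 2.500
  cycle 1 → 0 → 1: weight = 5, length = 2, mean = 5/2 ≈ 2.500
Minimum mean = 2.500, attained e.g. along the cycle 0 → 1 → 0 with weight 5 and length 2. So λ(A) = 5/2 = 5/2.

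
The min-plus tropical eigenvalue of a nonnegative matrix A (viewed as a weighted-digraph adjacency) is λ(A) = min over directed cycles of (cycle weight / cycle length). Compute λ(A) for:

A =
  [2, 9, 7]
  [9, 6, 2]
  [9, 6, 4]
λ(A) = 2

Enumerate directed cycles and compute their means (weight / length). Sample:
  cycle 0 → 0: weight = 2, length = 1, mean = 2/1 ≈ 2.000
  cycle 1 → 1: weight = 6, length = 1, mean = 6/1 ≈ 6.000
  cycle 2 → 2: weight = 4, length = 1, mean = 4/1 ≈ 4.000
  cycle 0 → 1 → 0: weight = 18, length = 2, mean = 18/2 ≈ 9.000
  cycle 0 → 2 → 0: weight = 16, length = 2, mean = 16/2 ≈ 8.000
  cycle 1 → 0 → 1: weight = 18, length = 2, mean = 18/2 ≈ 9.000
Minimum mean = 2.000, attained e.g. along the cycle 0 → 0 with weight 2 and length 1. So λ(A) = 2/1 = 2.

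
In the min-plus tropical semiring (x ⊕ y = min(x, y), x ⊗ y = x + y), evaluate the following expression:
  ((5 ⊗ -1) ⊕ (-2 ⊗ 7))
((5 ⊗ -1) ⊕ (-2 ⊗ 7)) = 4

Expand innermost to outermost. Recall ⊕ takes the minimum of its arguments and ⊗ takes their sum. Working out the expression ((5 ⊗ -1) ⊕ (-2 ⊗ 7)) gives 4.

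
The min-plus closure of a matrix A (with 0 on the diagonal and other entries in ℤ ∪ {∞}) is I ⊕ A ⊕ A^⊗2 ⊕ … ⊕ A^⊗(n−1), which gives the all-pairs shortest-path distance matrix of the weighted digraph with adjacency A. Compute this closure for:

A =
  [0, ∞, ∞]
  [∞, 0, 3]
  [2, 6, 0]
Closure =
  [0, ∞, ∞]
  [5, 0, 3]
  [2, 6, 0]

This is the Floyd-Warshall all-pairs shortest-path computation. For each intermediate vertex k = 0, 1, …, 2, update dist[i][j] ← min(dist[i][j], dist[i][k] + dist[k][j]). The final matrix gives, for each (i, j), the minimum total weight of any directed path from i to j (possibly empty when i = j).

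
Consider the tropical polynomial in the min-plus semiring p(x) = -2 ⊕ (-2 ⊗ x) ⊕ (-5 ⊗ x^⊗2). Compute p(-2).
p(-2) = -9

A tropical monomial a ⊗ x^⊗i evaluates to a + i · x. Evaluating each term at x = -2:
  Term 0 contributes -2 + 0 · -2 = -2
  Term 1 contributes -2 + 1 · -2 = -4
  Term 2 contributes -5 + 2 · -2 = -9
p(-2) = ⊕ of these = min[-2, -4, -9] = -9.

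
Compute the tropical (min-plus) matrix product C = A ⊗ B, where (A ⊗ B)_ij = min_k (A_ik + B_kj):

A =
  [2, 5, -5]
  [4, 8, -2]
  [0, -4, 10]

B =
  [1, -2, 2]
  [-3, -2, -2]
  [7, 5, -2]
A ⊗ B =
  [2, 0, -7]
  [5, 2, -4]
  [-7, -6, -6]

Apply the min-plus product entry-by-entry:
  C[0][0] = min over k of (A[0][0] + B[0][0] = 2 + 1 = 3, A[0][1] + B[1][0] = 5 + -3 = 2, A[0][2] + B[2][0] = -5 + 7 = 2) = 2 (attained at k = 1)
  C[0][1] = min over k of (A[0][0] + B[0][1] = 2 + -2 = 0, A[0][1] + B[1][1] = 5 + -2 = 3, A[0][2] + B[2][1] = -5 + 5 = 0) = 0 (attained at k = 0)
  C[0][2] = min over k of (A[0][0] + B[0][2] = 2 + 2 = 4, A[0][1] + B[1][2] = 5 + -2 = 3, A[0][2] + B[2][2] = -5 + -2 = -7) = -7 (attained at k = 2)
  C[1][0] = min over k of (A[1][0] + B[0][0] = 4 + 1 = 5, A[1][1] + B[1][0] = 8 + -3 = 5, A[1][2] + B[2][0] = -2 + 7 = 5) = 5 (attained at k = 0)
  C[1][1] = min over k of (A[1][0] + B[0][1] = 4 + -2 = 2, A[1][1] + B[1][1] = 8 + -2 = 6, A[1][2] + B[2][1] = -2 + 5 = 3) = 2 (attained at k = 0)
  C[1][2] = min over k of (A[1][0] + B[0][2] = 4 + 2 = 6, A[1][1] + B[1][2] = 8 + -2 = 6, A[1][2] + B[2][2] = -2 + -2 = -4) = -4 (attained at k = 2)
  C[2][0] = min over k of (A[2][0] + B[0][0] = 0 + 1 = 1, A[2][1] + B[1][0] = -4 + -3 = -7, A[2][2] + B[2][0] = 10 + 7 = 17) = -7 (attained at k = 1)
  C[2][1] = min over k of (A[2][0] + B[0][1] = 0 + -2 = -2, A[2][1] + B[1][1] = -4 + -2 = -6, A[2][2] + B[2][1] = 10 + 5 = 15) = -6 (attained at k = 1)
  C[2][2] = min over k of (A[2][0] + B[0][2] = 0 + 2 = 2, A[2][1] + B[1][2] = -4 + -2 = -6, A[2][2] + B[2][2] = 10 + -2 = 8) = -6 (attained at k = 1)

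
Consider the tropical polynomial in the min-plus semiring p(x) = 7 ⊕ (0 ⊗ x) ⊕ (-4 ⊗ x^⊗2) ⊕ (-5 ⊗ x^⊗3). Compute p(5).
p(5) = 5

A tropical monomial a ⊗ x^⊗i evaluates to a + i · x. Evaluating each term at x = 5:
  Term 0 contributes 7 + 0 · 5 = 7
  Term 1 contributes 0 + 1 · 5 = 5
  Term 2 contributes -4 + 2 · 5 = 6
  Term 3 contributes -5 + 3 · 5 = 10
p(5) = ⊕ of these = min[7, 5, 6, 10] = 5.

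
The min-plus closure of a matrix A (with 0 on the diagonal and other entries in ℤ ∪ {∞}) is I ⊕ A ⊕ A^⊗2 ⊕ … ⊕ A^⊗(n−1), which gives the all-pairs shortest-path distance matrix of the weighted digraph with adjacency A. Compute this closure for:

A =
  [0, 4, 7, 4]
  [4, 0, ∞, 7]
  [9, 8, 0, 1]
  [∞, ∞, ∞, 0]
Closure =
  [0, 4, 7, 4]
  [4, 0, 11, 7]
  [9, 8, 0, 1]
  [∞, ∞, ∞, 0]

This is the Floyd-Warshall all-pairs shortest-path computation. For each intermediate vertex k = 0, 1, …, 3, update dist[i][j] ← min(dist[i][j], dist[i][k] + dist[k][j]). The final matrix gives, for each (i, j), the minimum total weight of any directed path from i to j (possibly empty when i = j).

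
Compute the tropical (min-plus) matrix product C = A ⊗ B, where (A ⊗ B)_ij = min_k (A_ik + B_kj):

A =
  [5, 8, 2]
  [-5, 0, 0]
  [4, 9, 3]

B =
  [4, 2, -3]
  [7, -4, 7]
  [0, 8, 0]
A ⊗ B =
  [2, 4, 2]
  [-1, -4, -8]
  [3, 5, 1]

Apply the min-plus product entry-by-entry:
  C[0][0] = min over k of (A[0][0] + B[0][0] = 5 + 4 = 9, A[0][1] + B[1][0] = 8 + 7 = 15, A[0][2] + B[2][0] = 2 + 0 = 2) = 2 (attained at k = 2)
  C[0][1] = min over k of (A[0][0] + B[0][1] = 5 + 2 = 7, A[0][1] + B[1][1] = 8 + -4 = 4, A[0][2] + B[2][1] = 2 + 8 = 10) = 4 (attained at k = 1)
  C[0][2] = min over k of (A[0][0] + B[0][2] = 5 + -3 = 2, A[0][1] + B[1][2] = 8 + 7 = 15, A[0][2] + B[2][2] = 2 + 0 = 2) = 2 (attained at k = 0)
  C[1][0] = min over k of (A[1][0] + B[0][0] = -5 + 4 = -1, A[1][1] + B[1][0] = 0 + 7 = 7, A[1][2] + B[2][0] = 0 + 0 = 0) = -1 (attained at k = 0)
  C[1][1] = min over k of (A[1][0] + B[0][1] = -5 + 2 = -3, A[1][1] + B[1][1] = 0 + -4 = -4, A[1][2] + B[2][1] = 0 + 8 = 8) = -4 (attained at k = 1)
  C[1][2] = min over k of (A[1][0] + B[0][2] = -5 + -3 = -8, A[1][1] + B[1][2] = 0 + 7 = 7, A[1][2] + B[2][2] = 0 + 0 = 0) = -8 (attained at k = 0)
  C[2][0] = min over k of (A[2][0] + B[0][0] = 4 + 4 = 8, A[2][1] + B[1][0] = 9 + 7 = 16, A[2][2] + B[2][0] = 3 + 0 = 3) = 3 (attained at k = 2)
  C[2][1] = min over k of (A[2][0] + B[0][1] = 4 + 2 = 6, A[2][1] + B[1][1] = 9 + -4 = 5, A[2][2] + B[2][1] = 3 + 8 = 11) = 5 (attained at k = 1)
  C[2][2] = min over k of (A[2][0] + B[0][2] = 4 + -3 = 1, A[2][1] + B[1][2] = 9 + 7 = 16, A[2][2] + B[2][2] = 3 + 0 = 3) = 1 (attained at k = 0)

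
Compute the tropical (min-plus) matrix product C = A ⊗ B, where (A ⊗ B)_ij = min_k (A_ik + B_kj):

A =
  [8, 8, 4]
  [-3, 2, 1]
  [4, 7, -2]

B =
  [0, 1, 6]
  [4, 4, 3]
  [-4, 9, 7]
A ⊗ B =
  [0, 9, 11]
  [-3, -2, 3]
  [-6, 5, 5]

Apply the min-plus product entry-by-entry:
  C[0][0] = min over k of (A[0][0] + B[0][0] = 8 + 0 = 8, A[0][1] + B[1][0] = 8 + 4 = 12, A[0][2] + B[2][0] = 4 + -4 = 0) = 0 (attained at k = 2)
  C[0][1] = min over k of (A[0][0] + B[0][1] = 8 + 1 = 9, A[0][1] + B[1][1] = 8 + 4 = 12, A[0][2] + B[2][1] = 4 + 9 = 13) = 9 (attained at k = 0)
  C[0][2] = min over k of (A[0][0] + B[0][2] = 8 + 6 = 14, A[0][1] + B[1][2] = 8 + 3 = 11, A[0][2] + B[2][2] = 4 + 7 = 11) = 11 (attained at k = 1)
  C[1][0] = min over k of (A[1][0] + B[0][0] = -3 + 0 = -3, A[1][1] + B[1][0] = 2 + 4 = 6, A[1][2] + B[2][0] = 1 + -4 = -3) = -3 (attained at k = 0)
  C[1][1] = min over k of (A[1][0] + B[0][1] = -3 + 1 = -2, A[1][1] + B[1][1] = 2 + 4 = 6, A[1][2] + B[2][1] = 1 + 9 = 10) = -2 (attained at k = 0)
  C[1][2] = min over k of (A[1][0] + B[0][2] = -3 + 6 = 3, A[1][1] + B[1][2] = 2 + 3 = 5, A[1][2] + B[2][2] = 1 + 7 = 8) = 3 (attained at k = 0)
  C[2][0] = min over k of (A[2][0] + B[0][0] = 4 + 0 = 4, A[2][1] + B[1][0] = 7 + 4 = 11, A[2][2] + B[2][0] = -2 + -4 = -6) = -6 (attained at k = 2)
  C[2][1] = min over k of (A[2][0] + B[0][1] = 4 + 1 = 5, A[2][1] + B[1][1] = 7 + 4 = 11, A[2][2] + B[2][1] = -2 + 9 = 7) = 5 (attained at k = 0)
  C[2][2] = min over k of (A[2][0] + B[0][2] = 4 + 6 = 10, A[2][1] + B[1][2] = 7 + 3 = 10, A[2][2] + B[2][2] = -2 + 7 = 5) = 5 (attained at k = 2)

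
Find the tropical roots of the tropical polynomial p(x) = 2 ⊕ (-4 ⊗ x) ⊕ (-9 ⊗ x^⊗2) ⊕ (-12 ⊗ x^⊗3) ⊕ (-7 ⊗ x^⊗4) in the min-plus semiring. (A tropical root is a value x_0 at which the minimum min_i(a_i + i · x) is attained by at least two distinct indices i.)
Roots: {-5, 3, 5, 6}

Each tropical root is a break point of the lower envelope of the lines y = a_i + i · x (there are 5 lines, with slopes 0, 1, ..., 4). Only the lines that attain the minimum somewhere contribute to roots; other lines are dominated. Here the surviving (envelope) indices are i = 4, i = 3, i = 2, i = 1, i = 0.
Intersections between consecutive envelope lines give the roots: for adjacent envelope indices i < j the intersection is x = (a_i − a_j) / (j − i). Reading off the sorted break points: {-5, 3, 5, 6}.
Verification: at each break x_0, at least two indices attain the minimum of min_i(a_i + i · x_0).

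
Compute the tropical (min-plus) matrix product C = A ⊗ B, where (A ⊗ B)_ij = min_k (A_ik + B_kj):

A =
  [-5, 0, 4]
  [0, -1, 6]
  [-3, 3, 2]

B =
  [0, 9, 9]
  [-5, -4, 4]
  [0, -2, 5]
A ⊗ B =
  [-5, -4, 4]
  [-6, -5, 3]
  [-3, -1, 6]

Apply the min-plus product entry-by-entry:
  C[0][0] = min over k of (A[0][0] + B[0][0] = -5 + 0 = -5, A[0][1] + B[1][0] = 0 + -5 = -5, A[0][2] + B[2][0] = 4 + 0 = 4) = -5 (attained at k = 0)
  C[0][1] = min over k of (A[0][0] + B[0][1] = -5 + 9 = 4, A[0][1] + B[1][1] = 0 + -4 = -4, A[0][2] + B[2][1] = 4 + -2 = 2) = -4 (attained at k = 1)
  C[0][2] = min over k of (A[0][0] + B[0][2] = -5 + 9 = 4, A[0][1] + B[1][2] = 0 + 4 = 4, A[0][2] + B[2][2] = 4 + 5 = 9) = 4 (attained at k = 0)
  C[1][0] = min over k of (A[1][0] + B[0][0] = 0 + 0 = 0, A[1][1] + B[1][0] = -1 + -5 = -6, A[1][2] + B[2][0] = 6 + 0 = 6) = -6 (attained at k = 1)
  C[1][1] = min over k of (A[1][0] + B[0][1] = 0 + 9 = 9, A[1][1] + B[1][1] = -1 + -4 = -5, A[1][2] + B[2][1] = 6 + -2 = 4) = -5 (attained at k = 1)
  C[1][2] = min over k of (A[1][0] + B[0][2] = 0 + 9 = 9, A[1][1] + B[1][2] = -1 + 4 = 3, A[1][2] + B[2][2] = 6 + 5 = 11) = 3 (attained at k = 1)
  C[2][0] = min over k of (A[2][0] + B[0][0] = -3 + 0 = -3, A[2][1] + B[1][0] = 3 + -5 = -2, A[2][2] + B[2][0] = 2 + 0 = 2) = -3 (attained at k = 0)
  C[2][1] = min over k of (A[2][0] + B[0][1] = -3 + 9 = 6, A[2][1] + B[1][1] = 3 + -4 = -1, A[2][2] + B[2][1] = 2 + -2 = 0) = -1 (attained at k = 1)
  C[2][2] = min over k of (A[2][0] + B[0][2] = -3 + 9 = 6, A[2][1] + B[1][2] = 3 + 4 = 7, A[2][2] + B[2][2] = 2 + 5 = 7) = 6 (attained at k = 0)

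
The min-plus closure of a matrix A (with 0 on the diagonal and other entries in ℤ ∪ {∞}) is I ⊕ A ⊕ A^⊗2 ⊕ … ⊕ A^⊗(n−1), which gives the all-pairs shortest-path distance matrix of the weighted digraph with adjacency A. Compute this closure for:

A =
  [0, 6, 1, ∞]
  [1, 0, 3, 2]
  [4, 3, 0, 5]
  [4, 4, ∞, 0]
Closure =
  [0, 4, 1, 6]
  [1, 0, 2, 2]
  [4, 3, 0, 5]
  [4, 4, 5, 0]

This is the Floyd-Warshall all-pairs shortest-path computation. For each intermediate vertex k = 0, 1, …, 3, update dist[i][j] ← min(dist[i][j], dist[i][k] + dist[k][j]). The final matrix gives, for each (i, j), the minimum total weight of any directed path from i to j (possibly empty when i = j).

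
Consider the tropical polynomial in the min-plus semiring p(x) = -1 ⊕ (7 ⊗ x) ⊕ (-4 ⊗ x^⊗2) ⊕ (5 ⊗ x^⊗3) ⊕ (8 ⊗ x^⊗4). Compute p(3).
p(3) = -1

A tropical monomial a ⊗ x^⊗i evaluates to a + i · x. Evaluating each term at x = 3:
  Term 0 contributes -1 + 0 · 3 = -1
  Term 1 contributes 7 + 1 · 3 = 10
  Term 2 contributes -4 + 2 · 3 = 2
  Term 3 contributes 5 + 3 · 3 = 14
  Term 4 contributes 8 + 4 · 3 = 20
p(3) = ⊕ of these = min[-1, 10, 2, 14, 20] = -1.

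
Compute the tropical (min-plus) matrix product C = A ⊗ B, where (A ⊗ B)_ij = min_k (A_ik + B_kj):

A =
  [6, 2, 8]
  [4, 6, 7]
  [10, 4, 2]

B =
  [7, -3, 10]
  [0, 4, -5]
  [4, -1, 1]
A ⊗ B =
  [2, 3, -3]
  [6, 1, 1]
  [4, 1, -1]

Apply the min-plus product entry-by-entry:
  C[0][0] = min over k of (A[0][0] + B[0][0] = 6 + 7 = 13, A[0][1] + B[1][0] = 2 + 0 = 2, A[0][2] + B[2][0] = 8 + 4 = 12) = 2 (attained at k = 1)
  C[0][1] = min over k of (A[0][0] + B[0][1] = 6 + -3 = 3, A[0][1] + B[1][1] = 2 + 4 = 6, A[0][2] + B[2][1] = 8 + -1 = 7) = 3 (attained at k = 0)
  C[0][2] = min over k of (A[0][0] + B[0][2] = 6 + 10 = 16, A[0][1] + B[1][2] = 2 + -5 = -3, A[0][2] + B[2][2] = 8 + 1 = 9) = -3 (attained at k = 1)
  C[1][0] = min over k of (A[1][0] + B[0][0] = 4 + 7 = 11, A[1][1] + B[1][0] = 6 + 0 = 6, A[1][2] + B[2][0] = 7 + 4 = 11) = 6 (attained at k = 1)
  C[1][1] = min over k of (A[1][0] + B[0][1] = 4 + -3 = 1, A[1][1] + B[1][1] = 6 + 4 = 10, A[1][2] + B[2][1] = 7 + -1 = 6) = 1 (attained at k = 0)
  C[1][2] = min over k of (A[1][0] + B[0][2] = 4 + 10 = 14, A[1][1] + B[1][2] = 6 + -5 = 1, A[1][2] + B[2][2] = 7 + 1 = 8) = 1 (attained at k = 1)
  C[2][0] = min over k of (A[2][0] + B[0][0] = 10 + 7 = 17, A[2][1] + B[1][0] = 4 + 0 = 4, A[2][2] + B[2][0] = 2 + 4 = 6) = 4 (attained at k = 1)
  C[2][1] = min over k of (A[2][0] + B[0][1] = 10 + -3 = 7, A[2][1] + B[1][1] = 4 + 4 = 8, A[2][2] + B[2][1] = 2 + -1 = 1) = 1 (attained at k = 2)
  C[2][2] = min over k of (A[2][0] + B[0][2] = 10 + 10 = 20, A[2][1] + B[1][2] = 4 + -5 = -1, A[2][2] + B[2][2] = 2 + 1 = 3) = -1 (attained at k = 1)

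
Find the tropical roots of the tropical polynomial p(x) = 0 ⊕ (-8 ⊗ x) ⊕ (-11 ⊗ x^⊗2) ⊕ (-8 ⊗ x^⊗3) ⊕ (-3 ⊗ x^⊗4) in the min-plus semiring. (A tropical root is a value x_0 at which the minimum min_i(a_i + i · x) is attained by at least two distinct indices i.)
Roots: {-5, -3, 3, 8}

Each tropical root is a break point of the lower envelope of the lines y = a_i + i · x (there are 5 lines, with slopes 0, 1, ..., 4). Only the lines that attain the minimum somewhere contribute to roots; other lines are dominated. Here the surviving (envelope) indices are i = 4, i = 3, i = 2, i = 1, i = 0.
Intersections between consecutive envelope lines give the roots: for adjacent envelope indices i < j the intersection is x = (a_i − a_j) / (j − i). Reading off the sorted break points: {-5, -3, 3, 8}.
Verification: at each break x_0, at least two indices attain the minimum of min_i(a_i + i · x_0).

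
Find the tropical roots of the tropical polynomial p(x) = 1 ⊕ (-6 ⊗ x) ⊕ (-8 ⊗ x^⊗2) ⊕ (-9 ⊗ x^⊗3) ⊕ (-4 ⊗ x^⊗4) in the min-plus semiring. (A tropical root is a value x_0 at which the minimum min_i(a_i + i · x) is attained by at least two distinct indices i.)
Roots: {-5, 1, 2, 7}

Each tropical root is a break point of the lower envelope of the lines y = a_i + i · x (there are 5 lines, with slopes 0, 1, ..., 4). Only the lines that attain the minimum somewhere contribute to roots; other lines are dominated. Here the surviving (envelope) indices are i = 4, i = 3, i = 2, i = 1, i = 0.
Intersections between consecutive envelope lines give the roots: for adjacent envelope indices i < j the intersection is x = (a_i − a_j) / (j − i). Reading off the sorted break points: {-5, 1, 2, 7}.
Verification: at each break x_0, at least two indices attain the minimum of min_i(a_i + i · x_0).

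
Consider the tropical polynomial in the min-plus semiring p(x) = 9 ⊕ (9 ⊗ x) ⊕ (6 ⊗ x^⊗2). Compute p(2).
p(2) = 9

A tropical monomial a ⊗ x^⊗i evaluates to a + i · x. Evaluating each term at x = 2:
  Term 0 contributes 9 + 0 · 2 = 9
  Term 1 contributes 9 + 1 · 2 = 11
  Term 2 contributes 6 + 2 · 2 = 10
p(2) = ⊕ of these = min[9, 11, 10] = 9.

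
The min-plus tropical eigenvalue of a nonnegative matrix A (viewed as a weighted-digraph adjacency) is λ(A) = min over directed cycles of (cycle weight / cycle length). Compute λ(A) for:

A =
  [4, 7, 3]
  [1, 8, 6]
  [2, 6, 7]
λ(A) = 5/2

Enumerate directed cycles and compute their means (weight / length). Sample:
  cycle 0 → 0: weight = 4, length = 1, mean = 4/1 ≈ 4.000
  cycle 1 → 1: weight = 8, length = 1, mean = 8/1 ≈ 8.000
  cycle 2 → 2: weight = 7, length = 1, mean = 7/1 ≈ 7.000
  cycle 0 → 1 → 0: weight = 8, length = 2, mean = 8/2 ≈ 4.000
  cycle 0 → 2 → 0: weight = 5, length = 2, mean = 5/2 ≈ 2.500
  cycle 1 → 0 → 1: weight = 8, length = 2, mean = 8/2 ≈ 4.000
Minimum mean = 2.500, attained e.g. along the cycle 0 → 2 → 0 with weight 5 and length 2. So λ(A) = 5/2 = 5/2.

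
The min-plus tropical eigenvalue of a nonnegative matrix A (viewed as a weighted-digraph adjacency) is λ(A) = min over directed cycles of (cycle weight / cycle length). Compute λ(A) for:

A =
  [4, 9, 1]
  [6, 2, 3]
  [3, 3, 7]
λ(A) = 2

Enumerate directed cycles and compute their means (weight / length). Sample:
  cycle 0 → 0: weight = 4, length = 1, mean = 4/1 ≈ 4.000
  cycle 1 → 1: weight = 2, length = 1, mean = 2/1 ≈ 2.000
  cycle 2 → 2: weight = 7, length = 1, mean = 7/1 ≈ 7.000
  cycle 0 → 1 → 0: weight = 15, length = 2, mean = 15/2 ≈ 7.500
  cycle 0 → 2 → 0: weight = 4, length = 2, mean = 4/2 ≈ 2.000
  cycle 1 → 0 → 1: weight = 15, length = 2, mean = 15/2 ≈ 7.500
Minimum mean = 2.000, attained e.g. along the cycle 1 → 1 with weight 2 and length 1. So λ(A) = 2/1 = 2.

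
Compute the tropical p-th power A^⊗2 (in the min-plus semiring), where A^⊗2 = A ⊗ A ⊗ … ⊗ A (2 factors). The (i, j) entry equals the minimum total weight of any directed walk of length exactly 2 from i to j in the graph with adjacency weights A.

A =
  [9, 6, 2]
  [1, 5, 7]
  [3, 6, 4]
A^⊗2 =
  [5, 8, 6]
  [6, 7, 3]
  [7, 9, 5]

Each entry (A^⊗2)_ij equals the minimum over all length-2 walks i = v_0 → v_1 → … → v_2 = j of Σ_t A[v_t][v_{t+1}]. For example, for (i, j) = (0, 2) we minimise over 3 possible intermediate vertex sequences; the minimum is 6, attained along the walk 0 → 2 → 2.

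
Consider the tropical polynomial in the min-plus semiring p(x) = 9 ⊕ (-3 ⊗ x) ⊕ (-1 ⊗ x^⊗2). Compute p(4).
p(4) = 1

A tropical monomial a ⊗ x^⊗i evaluates to a + i · x. Evaluating each term at x = 4:
  Term 0 contributes 9 + 0 · 4 = 9
  Term 1 contributes -3 + 1 · 4 = 1
  Term 2 contributes -1 + 2 · 4 = 7
p(4) = ⊕ of these = min[9, 1, 7] = 1.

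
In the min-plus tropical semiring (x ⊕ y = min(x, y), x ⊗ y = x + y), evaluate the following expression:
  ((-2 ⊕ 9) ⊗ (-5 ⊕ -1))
((-2 ⊕ 9) ⊗ (-5 ⊕ -1)) = -7

Expand innermost to outermost. Recall ⊕ takes the minimum of its arguments and ⊗ takes their sum. Working out the expression ((-2 ⊕ 9) ⊗ (-5 ⊕ -1)) gives -7.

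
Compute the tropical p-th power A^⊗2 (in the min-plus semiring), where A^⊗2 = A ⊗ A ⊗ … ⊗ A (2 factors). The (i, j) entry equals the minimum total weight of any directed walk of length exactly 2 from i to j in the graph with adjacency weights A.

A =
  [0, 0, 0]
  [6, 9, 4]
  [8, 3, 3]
A^⊗2 =
  [0, 0, 0]
  [6, 6, 6]
  [8, 6, 6]

Each entry (A^⊗2)_ij equals the minimum over all length-2 walks i = v_0 → v_1 → … → v_2 = j of Σ_t A[v_t][v_{t+1}]. For example, for (i, j) = (0, 2) we minimise over 3 possible intermediate vertex sequences; the minimum is 0, attained along the walk 0 → 0 → 2.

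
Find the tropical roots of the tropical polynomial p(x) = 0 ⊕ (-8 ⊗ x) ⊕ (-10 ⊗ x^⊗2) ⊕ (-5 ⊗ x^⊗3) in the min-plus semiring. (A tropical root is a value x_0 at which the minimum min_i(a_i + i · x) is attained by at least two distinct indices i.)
Roots: {-5, 2, 8}

Each tropical root is a break point of the lower envelope of the lines y = a_i + i · x (there are 4 lines, with slopes 0, 1, ..., 3). Only the lines that attain the minimum somewhere contribute to roots; other lines are dominated. Here the surviving (envelope) indices are i = 3, i = 2, i = 1, i = 0.
Intersections between consecutive envelope lines give the roots: for adjacent envelope indices i < j the intersection is x = (a_i − a_j) / (j − i). Reading off the sorted break points: {-5, 2, 8}.
Verification: at each break x_0, at least two indices attain the minimum of min_i(a_i + i · x_0).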